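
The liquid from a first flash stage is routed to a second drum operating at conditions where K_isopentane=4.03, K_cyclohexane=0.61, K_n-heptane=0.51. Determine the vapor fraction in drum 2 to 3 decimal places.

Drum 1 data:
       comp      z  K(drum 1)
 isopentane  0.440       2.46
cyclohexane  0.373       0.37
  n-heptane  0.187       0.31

V/F (drum 2) = 0.496

Drum 1:
Iterate (Newton) starting at ψ₁ = 0.5:
  ψ₁ = 0.500: g = -0.1687, g' = -0.836 → ψ₁ = 0.298
  ψ₁ = 0.298: g = -0.0043, g' = -0.821 → ψ₁ = 0.293
Converged at ψ₁ = 0.293.
Drum-1 compositions:
  isopentane: x = 0.308, y = 0.758
  cyclohexane: x = 0.457, y = 0.169
  n-heptane: x = 0.234, y = 0.073
Drum-2 feed = drum-1 liquid: z₂ = (0.3082, 0.4574, 0.2344).
Drum 2:
Rachford–Rice: g(ψ₂) = Σ zᵢ(Kᵢ−1)/(1+ψ₂(Kᵢ−1)) = 0.
Feasibility: ΣzᵢKᵢ = 1.640, Σzᵢ/Kᵢ = 1.286 — both > 1, two phases present.
Iterate (Newton) starting at ψ₂ = 0.5:
  ψ₂ = 0.500: g = -0.0025, g' = -0.653 → ψ₂ = 0.496
Converged at ψ₂ = 0.496.
  isopentane: x = 0.123, y = 0.496
  cyclohexane: x = 0.567, y = 0.346
  n-heptane: x = 0.310, y = 0.158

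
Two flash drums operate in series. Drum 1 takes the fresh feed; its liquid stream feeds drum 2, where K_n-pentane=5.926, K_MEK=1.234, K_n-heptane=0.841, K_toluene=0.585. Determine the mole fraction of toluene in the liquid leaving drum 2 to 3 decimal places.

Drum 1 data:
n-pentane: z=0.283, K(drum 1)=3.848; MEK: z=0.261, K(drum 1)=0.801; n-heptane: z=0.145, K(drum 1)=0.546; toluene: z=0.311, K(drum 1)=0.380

x_toluene (drum 2) = 0.520

Drum 1:
Rachford–Rice: g(ψ₁) = Σ zᵢ(Kᵢ−1)/(1+ψ₁(Kᵢ−1)) = 0.
Feasibility: ΣzᵢKᵢ = 1.495, Σzᵢ/Kᵢ = 1.483 — both > 1, two phases present.
Iterate (Newton) starting at ψ₁ = 0.32:
  ψ₁ = 0.320: g = 0.0486, g' = -0.867 → ψ₁ = 0.376
  ψ₁ = 0.376: g = 0.0022, g' = -0.794 → ψ₁ = 0.379
Converged at ψ₁ = 0.379.
Drum-1 compositions:
  n-pentane: x = 0.136, y = 0.524
  MEK: x = 0.282, y = 0.226
  n-heptane: x = 0.175, y = 0.096
  toluene: x = 0.406, y = 0.154
Drum-2 feed = drum-1 liquid: z₂ = (0.1361, 0.2823, 0.1751, 0.4065).
Drum 2:
Material balance + equilibrium reduce to Σ zᵢ(Kᵢ−1)/(1+ψ₂(Kᵢ−1)) = 0.
Check two-phase: ΣzᵢKᵢ = 1.540 > 1 and Σzᵢ/Kᵢ = 1.155 > 1, so g(0) = 0.540 > 0 and g(1) = -0.155 < 0.
Iterate (Newton) starting at ψ₂ = 0.54:
  ψ₂ = 0.540: g = -0.0060, g' = -0.380 → ψ₂ = 0.524
Converged at ψ₂ = 0.524.
  n-pentane: x = 0.038, y = 0.225
  MEK: x = 0.251, y = 0.310
  n-heptane: x = 0.191, y = 0.161
  toluene: x = 0.520, y = 0.304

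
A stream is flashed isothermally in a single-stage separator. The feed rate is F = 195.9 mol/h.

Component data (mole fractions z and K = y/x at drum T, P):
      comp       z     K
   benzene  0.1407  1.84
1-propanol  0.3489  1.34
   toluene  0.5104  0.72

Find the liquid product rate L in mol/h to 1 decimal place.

L = 70.3 mol/h

Newton–Raphson from β = 0.45:
  β = 0.4500: g = 0.02514, g' = -0.1350 → β = 0.6362
  β = 0.6362: g = 0.00067, g' = -0.1287 → β = 0.6414
Converged at β = 0.6414.
Then V = β·F = 0.6414·195.9 = 125.6 mol/h and L = F − V = 70.3 mol/h.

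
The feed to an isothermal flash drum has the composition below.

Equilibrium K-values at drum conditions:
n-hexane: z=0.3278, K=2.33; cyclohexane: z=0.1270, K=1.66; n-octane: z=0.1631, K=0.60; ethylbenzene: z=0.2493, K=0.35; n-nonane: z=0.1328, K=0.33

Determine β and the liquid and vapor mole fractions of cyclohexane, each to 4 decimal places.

Rachford–Rice: g(β) = Σ zᵢ(Kᵢ−1)/(1+β(Kᵢ−1)) = 0.
Feasibility: ΣzᵢKᵢ = 1.2035, Σzᵢ/Kᵢ = 1.6037 — both > 1, two phases present.
Iterate (Newton) starting at β = 0.5:
  β = 0.5000: g = -0.13055, g' = -0.6472 → β = 0.2983
  β = 0.2983: g = -0.00413, g' = -0.6247 → β = 0.2917
Converged at β = 0.2917.
Compositions from xᵢ = zᵢ/(1+β(Kᵢ−1)), yᵢ = Kᵢxᵢ:
  n-hexane: x = 0.2362, y = 0.5503
  cyclohexane: x = 0.1065, y = 0.1768
  n-octane: x = 0.1846, y = 0.1108
  ethylbenzene: x = 0.3076, y = 0.1077
  n-nonane: x = 0.1651, y = 0.0545

β = 0.2917, x_cyclohexane = 0.1065, y_cyclohexane = 0.1768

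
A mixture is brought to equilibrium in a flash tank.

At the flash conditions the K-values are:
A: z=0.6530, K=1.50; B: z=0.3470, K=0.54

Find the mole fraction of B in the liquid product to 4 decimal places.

Iterate (Newton) starting at β = 0.5:
  β = 0.5000: g = 0.05390, g' = -0.2283 → β = 0.7361
  β = 0.7361: g = -0.00267, g' = -0.2551 → β = 0.7256
Converged at β = 0.7256.
Compositions from xᵢ = zᵢ/(1+β(Kᵢ−1)), yᵢ = Kᵢxᵢ:
  A: x = 0.4792, y = 0.7188
  B: x = 0.5208, y = 0.2812

x_B = 0.5208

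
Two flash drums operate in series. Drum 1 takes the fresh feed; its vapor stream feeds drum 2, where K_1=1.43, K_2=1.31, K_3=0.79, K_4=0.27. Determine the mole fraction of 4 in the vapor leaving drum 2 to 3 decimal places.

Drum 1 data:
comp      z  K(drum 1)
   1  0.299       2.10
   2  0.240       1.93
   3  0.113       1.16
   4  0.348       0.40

y_4 (drum 2) = 0.074

Drum 1:
Rachford–Rice: g(ψ₁) = Σ zᵢ(Kᵢ−1)/(1+ψ₁(Kᵢ−1)) = 0.
Feasibility: ΣzᵢKᵢ = 1.361, Σzᵢ/Kᵢ = 1.234 — both > 1, two phases present.
Newton–Raphson from ψ₁ = 0.49:
  ψ₁ = 0.490: g = 0.0881, g' = -0.505 → ψ₁ = 0.665
  ψ₁ = 0.665: g = -0.0030, g' = -0.549 → ψ₁ = 0.659
Converged at ψ₁ = 0.659.
Drum-1 compositions:
  1: x = 0.173, y = 0.364
  2: x = 0.149, y = 0.287
  3: x = 0.102, y = 0.119
  4: x = 0.576, y = 0.230
Drum-2 feed = drum-1 vapor: z₂ = (0.3640, 0.2872, 0.1186, 0.2303).
Drum 2:
Let ψ₂ = V/F and solve Σ zᵢ(Kᵢ−1)/(1+ψ₂(Kᵢ−1)) = 0.
Feasibility: ΣzᵢKᵢ = 1.053, Σzᵢ/Kᵢ = 1.477 — both > 1, two phases present.
Newton iteration, ψ₂⁰ = 0.35:
  ψ₂ = 0.350: g = -0.0363, g' = -0.301 → ψ₂ = 0.229
  ψ₂ = 0.229: g = -0.0025, g' = -0.263 → ψ₂ = 0.220
Converged at ψ₂ = 0.220.
  1: x = 0.333, y = 0.476
  2: x = 0.269, y = 0.352
  3: x = 0.124, y = 0.098
  4: x = 0.274, y = 0.074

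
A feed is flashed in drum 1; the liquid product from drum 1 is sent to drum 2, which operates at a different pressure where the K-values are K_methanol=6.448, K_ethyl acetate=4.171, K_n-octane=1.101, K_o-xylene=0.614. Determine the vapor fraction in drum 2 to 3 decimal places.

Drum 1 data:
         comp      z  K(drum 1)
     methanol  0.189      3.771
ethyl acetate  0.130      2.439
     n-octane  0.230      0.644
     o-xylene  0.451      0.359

V/F (drum 2) = 0.586

Drum 1:
Material balance + equilibrium reduce to Σ zᵢ(Kᵢ−1)/(1+ψ₁(Kᵢ−1)) = 0.
Check two-phase: ΣzᵢKᵢ = 1.340 > 1 and Σzᵢ/Kᵢ = 1.717 > 1, so g(0) = 0.340 > 0 and g(1) = -0.717 < 0.
Newton iteration, ψ₁⁰ = 0.5:
  ψ₁ = 0.500: g = -0.1967, g' = -0.791 → ψ₁ = 0.251
  ψ₁ = 0.251: g = 0.0117, g' = -0.948 → ψ₁ = 0.264
Converged at ψ₁ = 0.264.
Drum-1 compositions:
  methanol: x = 0.109, y = 0.412
  ethyl acetate: x = 0.094, y = 0.230
  n-octane: x = 0.254, y = 0.163
  o-xylene: x = 0.543, y = 0.195
Drum-2 feed = drum-1 liquid: z₂ = (0.1092, 0.0942, 0.2538, 0.5427).
Drum 2:
Material balance + equilibrium reduce to Σ zᵢ(Kᵢ−1)/(1+ψ₂(Kᵢ−1)) = 0.
Check two-phase: ΣzᵢKᵢ = 1.710 > 1 and Σzᵢ/Kᵢ = 1.154 > 1, so g(0) = 0.710 > 0 and g(1) = -0.154 < 0.
Iterate (Newton) starting at ψ₂ = 0.5:
  ψ₂ = 0.500: g = 0.0402, g' = -0.502 → ψ₂ = 0.580
  ψ₂ = 0.580: g = 0.0026, g' = -0.441 → ψ₂ = 0.586
Converged at ψ₂ = 0.586.
  methanol: x = 0.026, y = 0.168
  ethyl acetate: x = 0.033, y = 0.138
  n-octane: x = 0.240, y = 0.264
  o-xylene: x = 0.701, y = 0.431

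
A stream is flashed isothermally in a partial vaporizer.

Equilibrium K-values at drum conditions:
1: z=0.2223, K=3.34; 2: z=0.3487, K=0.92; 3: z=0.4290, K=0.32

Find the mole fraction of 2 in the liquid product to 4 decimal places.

Material balance + equilibrium reduce to Σ zᵢ(Kᵢ−1)/(1+β(Kᵢ−1)) = 0.
Check two-phase: ΣzᵢKᵢ = 1.2006 > 1 and Σzᵢ/Kᵢ = 1.7862 > 1, so g(0) = 0.2006 > 0 and g(1) = -0.7862 < 0.
Iterate (Newton) starting at β = 0.36:
  β = 0.3600: g = -0.13267, g' = -0.7088 → β = 0.1728
  β = 0.1728: g = 0.01154, g' = -0.8742 → β = 0.1860
  β = 0.1860: g = 0.00014, g' = -0.8532 → β = 0.1862
Converged at β = 0.1862.
Compositions from xᵢ = zᵢ/(1+β(Kᵢ−1)), yᵢ = Kᵢxᵢ:
  1: x = 0.1548, y = 0.5172
  2: x = 0.3540, y = 0.3257
  3: x = 0.4912, y = 0.1572

x_2 = 0.3540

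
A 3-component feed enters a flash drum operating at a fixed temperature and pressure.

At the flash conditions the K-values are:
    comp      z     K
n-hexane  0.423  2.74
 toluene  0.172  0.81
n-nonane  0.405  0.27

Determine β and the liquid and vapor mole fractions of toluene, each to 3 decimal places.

Material balance + equilibrium reduce to Σ zᵢ(Kᵢ−1)/(1+β(Kᵢ−1)) = 0.
Check two-phase: ΣzᵢKᵢ = 1.408 > 1 and Σzᵢ/Kᵢ = 1.867 > 1, so g(0) = 0.408 > 0 and g(1) = -0.867 < 0.
Newton iteration, β⁰ = 0.5:
  β = 0.500: g = -0.1081, g' = -0.909 → β = 0.381
  β = 0.381: g = -0.0023, g' = -0.884 → β = 0.379
Converged at β = 0.379.
Compositions from xᵢ = zᵢ/(1+β(Kᵢ−1)), yᵢ = Kᵢxᵢ:
  n-hexane: x = 0.255, y = 0.699
  toluene: x = 0.185, y = 0.150
  n-nonane: x = 0.560, y = 0.151

β = 0.379, x_toluene = 0.185, y_toluene = 0.150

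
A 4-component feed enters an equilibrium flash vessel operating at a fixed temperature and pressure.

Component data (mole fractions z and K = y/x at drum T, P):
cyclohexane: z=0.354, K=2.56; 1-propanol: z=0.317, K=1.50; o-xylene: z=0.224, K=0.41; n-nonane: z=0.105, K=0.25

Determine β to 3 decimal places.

Newton iteration, β⁰ = 0.56:
  β = 0.560: g = 0.0854, g' = -0.643 → β = 0.693
  β = 0.693: g = -0.0043, g' = -0.722 → β = 0.687
Converged at β = 0.687.

β = 0.687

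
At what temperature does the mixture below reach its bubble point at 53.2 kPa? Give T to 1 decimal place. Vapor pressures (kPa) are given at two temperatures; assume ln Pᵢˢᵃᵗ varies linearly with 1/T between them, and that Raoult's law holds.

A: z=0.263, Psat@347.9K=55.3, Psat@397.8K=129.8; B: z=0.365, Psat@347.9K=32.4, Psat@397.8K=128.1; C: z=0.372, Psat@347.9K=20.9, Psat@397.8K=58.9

Bubble-point temperature: ΣzᵢPᵢˢᵃᵗ(T) = P. Interpolate ln Pᵢˢᵃᵗ = aᵢ + bᵢ/T.
  T = 347.9 K: ΣzᵢPᵢˢᵃᵗ = 34.14 kPa
  T = 397.8 K: ΣzᵢPᵢˢᵃᵗ = 102.80 kPa
  T = 372.9 K: ΣzᵢPᵢˢᵃᵗ = 61.13 kPa
  T = 360.4 K: ΣzᵢPᵢˢᵃᵗ = 46.06 kPa
  T = 366.6 K: ΣzᵢPᵢˢᵃᵗ = 53.11 kPa
  T = 369.8 K: ΣzᵢPᵢˢᵃᵗ = 57.07 kPa
  T = 368.2 K: ΣzᵢPᵢˢᵃᵗ = 55.06 kPa
Interpolating between 366.6 K and 368.2 K gives T ≈ 366.7 K.

T = 366.7 K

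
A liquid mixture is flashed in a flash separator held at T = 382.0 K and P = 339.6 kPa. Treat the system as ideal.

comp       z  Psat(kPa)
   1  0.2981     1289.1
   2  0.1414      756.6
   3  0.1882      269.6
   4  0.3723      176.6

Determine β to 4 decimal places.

Raoult's law: Kᵢ = Pᵢˢᵃᵗ/P = Pᵢˢᵃᵗ/339.6.
  K_1 = 1289.1/339.6 = 3.795936, K_2 = 756.6/339.6 = 2.227915, K_3 = 269.6/339.6 = 0.793875, K_4 = 176.6/339.6 = 0.520024
Newton iteration, β⁰ = 0.37:
  β = 0.3700: g = 0.26978, g' = -0.8000 → β = 0.7072
  β = 0.7072: g = 0.05692, g' = -0.5315 → β = 0.8143
  β = 0.8143: g = 0.00120, g' = -0.5130 → β = 0.8167
Converged at β = 0.8167.

β = 0.8167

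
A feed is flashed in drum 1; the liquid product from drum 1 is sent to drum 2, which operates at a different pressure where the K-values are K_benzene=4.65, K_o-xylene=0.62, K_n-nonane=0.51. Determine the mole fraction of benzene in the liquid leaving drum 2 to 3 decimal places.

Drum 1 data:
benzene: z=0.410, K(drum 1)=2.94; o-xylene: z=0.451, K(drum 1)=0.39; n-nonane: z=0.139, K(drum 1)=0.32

x_benzene (drum 2) = 0.100

Drum 1:
Let ψ₁ = V/F and solve Σ zᵢ(Kᵢ−1)/(1+ψ₁(Kᵢ−1)) = 0.
g(0) = ΣzᵢKᵢ − 1 = 0.426 and g(1) = 1 − Σzᵢ/Kᵢ = -0.730, so a root lies in (0, 1).
Newton iteration, ψ₁⁰ = 0.5:
  ψ₁ = 0.500: g = -0.1353, g' = -0.893 → ψ₁ = 0.348
  ψ₁ = 0.348: g = 0.0014, g' = -0.930 → ψ₁ = 0.350
Converged at ψ₁ = 0.350.
Drum-1 compositions:
  benzene: x = 0.244, y = 0.718
  o-xylene: x = 0.573, y = 0.224
  n-nonane: x = 0.182, y = 0.058
Drum-2 feed = drum-1 liquid: z₂ = (0.2442, 0.5734, 0.1824).
Drum 2:
Let ψ₂ = V/F and solve Σ zᵢ(Kᵢ−1)/(1+ψ₂(Kᵢ−1)) = 0.
Feasibility: ΣzᵢKᵢ = 1.584, Σzᵢ/Kᵢ = 1.335 — both > 1, two phases present.
Newton–Raphson from ψ₂ = 0.41:
  ψ₂ = 0.410: g = -0.0129, g' = -0.707 → ψ₂ = 0.392
Converged at ψ₂ = 0.392.
  benzene: x = 0.100, y = 0.467
  o-xylene: x = 0.674, y = 0.418
  n-nonane: x = 0.226, y = 0.115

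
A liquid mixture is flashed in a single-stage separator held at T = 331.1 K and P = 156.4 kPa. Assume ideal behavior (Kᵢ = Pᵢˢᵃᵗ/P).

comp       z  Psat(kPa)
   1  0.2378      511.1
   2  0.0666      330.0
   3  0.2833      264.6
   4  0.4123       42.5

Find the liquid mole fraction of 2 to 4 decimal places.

x_2 = 0.0437

Raoult's law: Kᵢ = Pᵢˢᵃᵗ/P = Pᵢˢᵃᵗ/156.4.
  K_1 = 511.1/156.4 = 3.267903, K_2 = 330.0/156.4 = 2.109974, K_3 = 264.6/156.4 = 1.691816, K_4 = 42.5/156.4 = 0.271739
Material balance + equilibrium reduce to Σ zᵢ(Kᵢ−1)/(1+ψ(Kᵢ−1)) = 0.
g(0) = ΣzᵢKᵢ − 1 = 0.5090 and g(1) = 1 − Σzᵢ/Kᵢ = -0.7890, so a root lies in (0, 1).
Iterate (Newton) starting at ψ = 0.49:
  ψ = 0.4900: g = -0.01716, g' = -0.9131 → ψ = 0.4712
  ψ = 0.4712: g = -0.00008, g' = -0.9051 → ψ = 0.4711
Converged at ψ = 0.4711.
Compositions from xᵢ = zᵢ/(1+ψ(Kᵢ−1)), yᵢ = Kᵢxᵢ:
  1: x = 0.1150, y = 0.3757
  2: x = 0.0437, y = 0.0923
  3: x = 0.2137, y = 0.3615
  4: x = 0.6276, y = 0.1706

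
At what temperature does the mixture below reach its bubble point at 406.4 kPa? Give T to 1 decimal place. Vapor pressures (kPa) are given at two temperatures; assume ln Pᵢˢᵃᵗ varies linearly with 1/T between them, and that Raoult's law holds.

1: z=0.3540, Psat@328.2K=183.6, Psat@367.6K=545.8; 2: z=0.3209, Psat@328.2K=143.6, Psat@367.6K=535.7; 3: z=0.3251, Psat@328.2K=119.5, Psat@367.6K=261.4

Bubble-point temperature: ΣzᵢPᵢˢᵃᵗ(T) = P. Interpolate ln Pᵢˢᵃᵗ = aᵢ + bᵢ/T.
  T = 328.2 K: ΣzᵢPᵢˢᵃᵗ = 149.93 kPa
  T = 367.6 K: ΣzᵢPᵢˢᵃᵗ = 450.10 kPa
  T = 347.9 K: ΣzᵢPᵢˢᵃᵗ = 266.70 kPa
  T = 357.8 K: ΣzᵢPᵢˢᵃᵗ = 349.08 kPa
  T = 362.7 K: ΣzᵢPᵢˢᵃᵗ = 396.97 kPa
  T = 365.1 K: ΣzᵢPᵢˢᵃᵗ = 422.31 kPa
Interpolating between 362.7 K and 365.1 K gives T ≈ 363.6 K.

T = 363.6 K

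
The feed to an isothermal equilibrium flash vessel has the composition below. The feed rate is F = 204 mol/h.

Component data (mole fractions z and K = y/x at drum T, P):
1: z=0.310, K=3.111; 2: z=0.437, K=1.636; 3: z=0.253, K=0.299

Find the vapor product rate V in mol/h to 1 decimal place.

V = 168.4 mol/h

Rachford–Rice: g(β) = Σ zᵢ(Kᵢ−1)/(1+β(Kᵢ−1)) = 0.
g(0) = ΣzᵢKᵢ − 1 = 0.755 and g(1) = 1 − Σzᵢ/Kᵢ = -0.213, so a root lies in (0, 1).
Newton iteration, β⁰ = 0.43:
  β = 0.430: g = 0.3074, g' = -0.743 → β = 0.844
  β = 0.844: g = -0.0177, g' = -0.998 → β = 0.826
  β = 0.826: g = -0.0003, g' = -0.961 → β = 0.825
Converged at β = 0.825.
Then V = β·F = 0.8254·204 = 168.4 mol/h and L = F − V = 35.6 mol/h.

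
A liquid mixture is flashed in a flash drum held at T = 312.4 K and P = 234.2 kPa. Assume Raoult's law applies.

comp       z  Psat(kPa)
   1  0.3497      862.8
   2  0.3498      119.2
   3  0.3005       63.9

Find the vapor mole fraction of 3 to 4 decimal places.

y_3 = 0.1084

Raoult's law: Kᵢ = Pᵢˢᵃᵗ/P = Pᵢˢᵃᵗ/234.2.
  K_1 = 862.8/234.2 = 3.684031, K_2 = 119.2/234.2 = 0.508967, K_3 = 63.9/234.2 = 0.272844
Rachford–Rice: g(ψ) = Σ zᵢ(Kᵢ−1)/(1+ψ(Kᵢ−1)) = 0.
Feasibility: ΣzᵢKᵢ = 1.5483, Σzᵢ/Kᵢ = 1.8836 — both > 1, two phases present.
Iterate (Newton) starting at ψ = 0.5:
  ψ = 0.5000: g = -0.17023, g' = -0.9998 → ψ = 0.3297
  ψ = 0.3297: g = 0.00557, g' = -1.1040 → ψ = 0.3348
Converged at ψ = 0.3348.
Compositions from xᵢ = zᵢ/(1+ψ(Kᵢ−1)), yᵢ = Kᵢxᵢ:
  1: x = 0.1842, y = 0.6786
  2: x = 0.4186, y = 0.2131
  3: x = 0.3972, y = 0.1084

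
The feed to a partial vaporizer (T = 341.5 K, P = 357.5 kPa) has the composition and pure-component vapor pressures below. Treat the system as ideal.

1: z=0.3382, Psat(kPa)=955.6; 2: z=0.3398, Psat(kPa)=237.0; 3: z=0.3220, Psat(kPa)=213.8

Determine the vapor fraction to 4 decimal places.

Raoult's law: Kᵢ = Pᵢˢᵃᵗ/P = Pᵢˢᵃᵗ/357.5.
  K_1 = 955.6/357.5 = 2.673007, K_2 = 237.0/357.5 = 0.662937, K_3 = 213.8/357.5 = 0.598042
Iterate (Newton) starting at ψ = 0.67:
  ψ = 0.6700: g = -0.05830, g' = -0.3723 → ψ = 0.5134
  ψ = 0.5134: g = 0.00279, g' = -0.4130 → ψ = 0.5202
Converged at ψ = 0.5202.

ψ = 0.5202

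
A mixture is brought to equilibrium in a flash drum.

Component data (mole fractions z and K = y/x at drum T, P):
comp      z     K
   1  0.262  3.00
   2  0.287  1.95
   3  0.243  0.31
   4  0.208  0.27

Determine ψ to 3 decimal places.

Rachford–Rice: g(ψ) = Σ zᵢ(Kᵢ−1)/(1+ψ(Kᵢ−1)) = 0.
g(0) = ΣzᵢKᵢ − 1 = 0.477 and g(1) = 1 − Σzᵢ/Kᵢ = -0.789, so a root lies in (0, 1).
Iterate (Newton) starting at ψ = 0.5:
  ψ = 0.500: g = -0.0483, g' = -0.926 → ψ = 0.448
  ψ = 0.448: g = -0.0006, g' = -0.906 → ψ = 0.447
Converged at ψ = 0.447.

ψ = 0.447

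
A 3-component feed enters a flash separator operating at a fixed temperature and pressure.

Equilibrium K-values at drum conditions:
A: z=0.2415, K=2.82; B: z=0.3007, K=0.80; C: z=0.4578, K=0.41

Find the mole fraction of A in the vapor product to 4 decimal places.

y_A = 0.5494

Rachford–Rice: g(V/F) = Σ zᵢ(Kᵢ−1)/(1+V/F(Kᵢ−1)) = 0.
Check two-phase: ΣzᵢKᵢ = 1.1093 > 1 and Σzᵢ/Kᵢ = 1.5781 > 1, so g(0) = 0.1093 > 0 and g(1) = -0.5781 < 0.
Iterate (Newton) starting at V/F = 0.61:
  V/F = 0.6100: g = -0.28218, g' = -0.5842 → V/F = 0.1270
  V/F = 0.1270: g = 0.00334, g' = -0.7267 → V/F = 0.1316
Converged at V/F = 0.1316.
Compositions from xᵢ = zᵢ/(1+V/F(Kᵢ−1)), yᵢ = Kᵢxᵢ:
  A: x = 0.1948, y = 0.5494
  B: x = 0.3088, y = 0.2471
  C: x = 0.4963, y = 0.2035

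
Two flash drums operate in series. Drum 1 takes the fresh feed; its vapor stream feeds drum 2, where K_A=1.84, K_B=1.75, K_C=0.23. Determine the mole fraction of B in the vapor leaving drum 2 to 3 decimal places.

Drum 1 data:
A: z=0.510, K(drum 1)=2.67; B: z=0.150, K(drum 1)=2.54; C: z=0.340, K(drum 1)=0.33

y_B (drum 2) = 0.198

Drum 1:
Rachford–Rice: g(ψ₁) = Σ zᵢ(Kᵢ−1)/(1+ψ₁(Kᵢ−1)) = 0.
g(0) = ΣzᵢKᵢ − 1 = 0.855 and g(1) = 1 − Σzᵢ/Kᵢ = -0.280, so a root lies in (0, 1).
Iterate (Newton) starting at ψ₁ = 0.56:
  ψ₁ = 0.560: g = 0.1995, g' = -0.873 → ψ₁ = 0.788
  ψ₁ = 0.788: g = -0.0110, g' = -1.023 → ψ₁ = 0.778
Converged at ψ₁ = 0.778.
Drum-1 compositions:
  A: x = 0.222, y = 0.592
  B: x = 0.068, y = 0.173
  C: x = 0.710, y = 0.234
Drum-2 feed = drum-1 vapor: z₂ = (0.5924, 0.1734, 0.2343).
Drum 2:
Newton iteration, ψ₂⁰ = 0.66:
  ψ₂ = 0.660: g = 0.0403, g' = -0.791 → ψ₂ = 0.711
  ψ₂ = 0.711: g = -0.0022, g' = -0.884 → ψ₂ = 0.708
Converged at ψ₂ = 0.708.
  A: x = 0.371, y = 0.683
  B: x = 0.113, y = 0.198
  C: x = 0.515, y = 0.119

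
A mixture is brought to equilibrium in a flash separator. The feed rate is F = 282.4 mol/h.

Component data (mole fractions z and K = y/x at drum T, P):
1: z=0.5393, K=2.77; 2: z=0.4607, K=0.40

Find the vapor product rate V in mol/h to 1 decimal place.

V = 180.3 mol/h

Newton iteration, V/F⁰ = 0.63:
  V/F = 0.6300: g = 0.00690, g' = -0.8064 → V/F = 0.6386
Converged at V/F = 0.6386.
Then V = V/F·F = 0.6386·282.4 = 180.3 mol/h and L = F − V = 102.1 mol/h.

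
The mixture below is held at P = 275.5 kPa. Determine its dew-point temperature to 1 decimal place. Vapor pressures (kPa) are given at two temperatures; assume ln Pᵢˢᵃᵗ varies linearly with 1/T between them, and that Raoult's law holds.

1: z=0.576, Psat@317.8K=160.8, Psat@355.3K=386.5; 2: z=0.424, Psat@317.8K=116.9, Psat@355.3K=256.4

Dew-point temperature: Σzᵢ·P/Pᵢˢᵃᵗ(T) = 1. Interpolate ln Pᵢˢᵃᵗ = aᵢ + bᵢ/T.
  T = 317.8 K: ΣzᵢP/Pᵢˢᵃᵗ = 1.9861
  T = 355.3 K: ΣzᵢP/Pᵢˢᵃᵗ = 0.8662
  T = 336.6 K: ΣzᵢP/Pᵢˢᵃᵗ = 1.2799
  T = 346.0 K: ΣzᵢP/Pᵢˢᵃᵗ = 1.0462
  T = 350.6 K: ΣzᵢP/Pᵢˢᵃᵗ = 0.9517
  T = 348.3 K: ΣzᵢP/Pᵢˢᵃᵗ = 0.9975
Interpolating between 346.0 K and 348.3 K gives T ≈ 348.2 K.

T = 348.2 K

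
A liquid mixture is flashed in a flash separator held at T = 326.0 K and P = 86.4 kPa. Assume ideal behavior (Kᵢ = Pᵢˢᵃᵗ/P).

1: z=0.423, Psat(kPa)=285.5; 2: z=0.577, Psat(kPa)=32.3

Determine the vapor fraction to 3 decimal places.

ψ = 0.425

Raoult's law: Kᵢ = Pᵢˢᵃᵗ/P = Pᵢˢᵃᵗ/86.4.
  K_1 = 285.5/86.4 = 3.30440, K_2 = 32.3/86.4 = 0.37384
Material balance + equilibrium reduce to Σ zᵢ(Kᵢ−1)/(1+ψ(Kᵢ−1)) = 0.
g(0) = ΣzᵢKᵢ − 1 = 0.613 and g(1) = 1 − Σzᵢ/Kᵢ = -0.671, so a root lies in (0, 1).
Newton–Raphson from ψ = 0.5:
  ψ = 0.500: g = -0.0730, g' = -0.964 → ψ = 0.424
  ψ = 0.424: g = 0.0009, g' = -0.994 → ψ = 0.425
Converged at ψ = 0.425.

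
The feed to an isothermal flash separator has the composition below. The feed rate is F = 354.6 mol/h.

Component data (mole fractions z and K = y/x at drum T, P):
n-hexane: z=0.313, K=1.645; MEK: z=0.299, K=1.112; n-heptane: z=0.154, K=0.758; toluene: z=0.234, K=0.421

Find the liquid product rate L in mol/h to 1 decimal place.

Let β = V/F and solve Σ zᵢ(Kᵢ−1)/(1+β(Kᵢ−1)) = 0.
Check two-phase: ΣzᵢKᵢ = 1.063 > 1 and Σzᵢ/Kᵢ = 1.218 > 1, so g(0) = 0.063 > 0 and g(1) = -0.218 < 0.
Newton–Raphson from β = 0.32:
  β = 0.320: g = -0.0070, g' = -0.222 → β = 0.288
Converged at β = 0.288.
Then V = β·F = 0.2882·354.6 = 102.2 mol/h and L = F − V = 252.4 mol/h.

L = 252.4 mol/h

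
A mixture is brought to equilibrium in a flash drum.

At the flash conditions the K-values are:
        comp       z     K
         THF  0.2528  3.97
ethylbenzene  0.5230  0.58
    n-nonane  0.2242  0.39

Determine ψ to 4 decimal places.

ψ = 0.2757

Material balance + equilibrium reduce to Σ zᵢ(Kᵢ−1)/(1+ψ(Kᵢ−1)) = 0.
Feasibility: ΣzᵢKᵢ = 1.3944, Σzᵢ/Kᵢ = 1.5403 — both > 1, two phases present.
Newton–Raphson from ψ = 0.5:
  ψ = 0.5000: g = -0.17269, g' = -0.6816 → ψ = 0.2467
  ψ = 0.2467: g = 0.02733, g' = -0.9733 → ψ = 0.2747
  ψ = 0.2747: g = 0.00085, g' = -0.9145 → ψ = 0.2757
Converged at ψ = 0.2757.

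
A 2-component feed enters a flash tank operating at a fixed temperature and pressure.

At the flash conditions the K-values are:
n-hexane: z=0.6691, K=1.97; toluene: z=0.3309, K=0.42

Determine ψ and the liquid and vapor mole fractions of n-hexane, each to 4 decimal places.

Binary case is linear: z₁(K₁−1)(1+ψ(K₂−1)) + z₂(K₂−1)(1+ψ(K₁−1)) = 0
⇒ ψ = [z₁(K₁−1)+z₂(K₂−1)] / [−(K₁−1)(K₂−1)] = 0.45710/0.56260 = 0.8125
Compositions from xᵢ = zᵢ/(1+ψ(Kᵢ−1)), yᵢ = Kᵢxᵢ:
  n-hexane: x = 0.3742, y = 0.7372
  toluene: x = 0.6258, y = 0.2628

ψ = 0.8125, x_n-hexane = 0.3742, y_n-hexane = 0.7372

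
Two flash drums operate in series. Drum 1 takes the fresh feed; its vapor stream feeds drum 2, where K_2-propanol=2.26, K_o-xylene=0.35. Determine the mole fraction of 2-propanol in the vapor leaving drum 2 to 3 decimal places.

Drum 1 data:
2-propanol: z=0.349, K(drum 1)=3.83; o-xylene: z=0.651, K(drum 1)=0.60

Drum 1:
Newton iteration, ψ₁⁰ = 0.5:
  ψ₁ = 0.500: g = 0.0835, g' = -0.642 → ψ₁ = 0.630
  ψ₁ = 0.630: g = 0.0068, g' = -0.547 → ψ₁ = 0.642
Converged at ψ₁ = 0.642.
Drum-1 compositions:
  2-propanol: x = 0.124, y = 0.474
  o-xylene: x = 0.876, y = 0.526
Drum-2 feed = drum-1 vapor: z₂ = (0.4743, 0.5257).
Drum 2:
Binary case is linear: z₁(K₁−1)(1+ψ₂(K₂−1)) + z₂(K₂−1)(1+ψ₂(K₁−1)) = 0
⇒ ψ₂ = [z₁(K₁−1)+z₂(K₂−1)] / [−(K₁−1)(K₂−1)] = 0.2559/0.8190 = 0.312
  2-propanol: x = 0.340, y = 0.769
  o-xylene: x = 0.660, y = 0.231

y_2-propanol (drum 2) = 0.769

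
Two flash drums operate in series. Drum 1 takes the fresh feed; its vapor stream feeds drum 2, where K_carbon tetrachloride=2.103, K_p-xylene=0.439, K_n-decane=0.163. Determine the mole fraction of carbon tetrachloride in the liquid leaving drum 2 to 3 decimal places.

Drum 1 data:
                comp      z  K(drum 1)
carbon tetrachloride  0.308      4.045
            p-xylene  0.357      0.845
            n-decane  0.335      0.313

Drum 1:
Newton–Raphson from ψ₁ = 0.36:
  ψ₁ = 0.360: g = 0.0830, g' = -0.939 → ψ₁ = 0.448
  ψ₁ = 0.448: g = 0.0044, g' = -0.851 → ψ₁ = 0.454
Converged at ψ₁ = 0.454.
Drum-1 compositions:
  carbon tetrachloride: x = 0.129, y = 0.523
  p-xylene: x = 0.384, y = 0.324
  n-decane: x = 0.487, y = 0.152
Drum-2 feed = drum-1 vapor: z₂ = (0.5232, 0.3245, 0.1523).
Drum 2:
Material balance + equilibrium reduce to Σ zᵢ(Kᵢ−1)/(1+ψ₂(Kᵢ−1)) = 0.
g(0) = ΣzᵢKᵢ − 1 = 0.268 and g(1) = 1 − Σzᵢ/Kᵢ = -0.922, so a root lies in (0, 1).
Newton iteration, ψ₂⁰ = 0.5:
  ψ₂ = 0.500: g = -0.1003, g' = -0.777 → ψ₂ = 0.371
  ψ₂ = 0.371: g = -0.0053, g' = -0.708 → ψ₂ = 0.364
Converged at ψ₂ = 0.364.
  carbon tetrachloride: x = 0.373, y = 0.785
  p-xylene: x = 0.408, y = 0.179
  n-decane: x = 0.219, y = 0.036

x_carbon tetrachloride (drum 2) = 0.373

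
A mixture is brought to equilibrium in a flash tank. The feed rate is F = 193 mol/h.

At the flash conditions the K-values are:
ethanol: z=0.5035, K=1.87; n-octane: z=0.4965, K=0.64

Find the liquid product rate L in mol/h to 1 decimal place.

L = 33.2 mol/h

Let ψ = V/F and solve Σ zᵢ(Kᵢ−1)/(1+ψ(Kᵢ−1)) = 0.
Feasibility: ΣzᵢKᵢ = 1.2593, Σzᵢ/Kᵢ = 1.0450 — both > 1, two phases present.
Binary case is linear: z₁(K₁−1)(1+ψ(K₂−1)) + z₂(K₂−1)(1+ψ(K₁−1)) = 0
⇒ ψ = [z₁(K₁−1)+z₂(K₂−1)] / [−(K₁−1)(K₂−1)] = 0.25931/0.31320 = 0.8279
Then V = ψ·F = 0.8279·193 = 159.8 mol/h and L = F − V = 33.2 mol/h.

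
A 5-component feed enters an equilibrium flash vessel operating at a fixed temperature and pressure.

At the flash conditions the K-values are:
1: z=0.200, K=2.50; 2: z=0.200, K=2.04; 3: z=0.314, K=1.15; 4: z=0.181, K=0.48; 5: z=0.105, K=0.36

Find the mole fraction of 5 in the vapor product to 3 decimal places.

Let ψ = V/F and solve Σ zᵢ(Kᵢ−1)/(1+ψ(Kᵢ−1)) = 0.
g(0) = ΣzᵢKᵢ − 1 = 0.394 and g(1) = 1 − Σzᵢ/Kᵢ = -0.120, so a root lies in (0, 1).
Iterate (Newton) starting at ψ = 0.64:
  ψ = 0.640: g = 0.0660, g' = -0.434 → ψ = 0.792
  ψ = 0.792: g = -0.0030, g' = -0.483 → ψ = 0.786
Converged at ψ = 0.786.
Compositions from xᵢ = zᵢ/(1+ψ(Kᵢ−1)), yᵢ = Kᵢxᵢ:
  1: x = 0.092, y = 0.230
  2: x = 0.110, y = 0.225
  3: x = 0.281, y = 0.323
  4: x = 0.306, y = 0.147
  5: x = 0.211, y = 0.076

y_5 = 0.076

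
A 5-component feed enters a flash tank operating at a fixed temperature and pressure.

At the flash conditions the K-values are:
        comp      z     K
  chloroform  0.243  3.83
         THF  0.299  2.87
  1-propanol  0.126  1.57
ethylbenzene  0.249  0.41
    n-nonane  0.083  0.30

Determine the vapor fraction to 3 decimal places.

ψ = 0.879

Let ψ = V/F and solve Σ zᵢ(Kᵢ−1)/(1+ψ(Kᵢ−1)) = 0.
g(0) = ΣzᵢKᵢ − 1 = 1.114 and g(1) = 1 − Σzᵢ/Kᵢ = -0.132, so a root lies in (0, 1).
Newton–Raphson from ψ = 0.5:
  ψ = 0.500: g = 0.3318, g' = -0.908 → ψ = 0.865
  ψ = 0.865: g = 0.0136, g' = -0.958 → ψ = 0.879
Converged at ψ = 0.879.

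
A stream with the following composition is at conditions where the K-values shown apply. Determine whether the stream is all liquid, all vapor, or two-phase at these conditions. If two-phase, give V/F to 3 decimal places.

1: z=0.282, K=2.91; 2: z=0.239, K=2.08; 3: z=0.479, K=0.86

ΣzᵢKᵢ = 1.730; Σzᵢ/Kᵢ = 0.769.
Since Σzᵢ/Kᵢ < 1 the mixture is above its dew point — single vapor phase.

all vapor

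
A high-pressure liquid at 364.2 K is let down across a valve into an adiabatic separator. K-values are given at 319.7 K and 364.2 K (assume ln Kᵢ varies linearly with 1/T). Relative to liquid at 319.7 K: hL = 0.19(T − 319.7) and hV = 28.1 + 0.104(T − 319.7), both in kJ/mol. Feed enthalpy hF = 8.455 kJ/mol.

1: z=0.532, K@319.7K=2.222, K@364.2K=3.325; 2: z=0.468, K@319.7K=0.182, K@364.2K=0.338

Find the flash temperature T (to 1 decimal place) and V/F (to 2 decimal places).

T = 321.9 K, V/F = 0.29

Adiabatic flash: solve Rachford–Rice at each trial T, then check hF = ψ·hV(T) + (1−ψ)·hL(T).
  T = 319.7 K: K = (2.222, 0.182), RR gives ψ = 0.267, H_out = 7.514 kJ/mol
  T = 364.2 K: K = (3.325, 0.338), RR gives ψ = 0.602, H_out = 23.075 kJ/mol
  T = 341.9 K: K = (2.753, 0.253), RR gives ψ = 0.445, H_out = 15.875 kJ/mol
  T = 330.8 K: K = (2.482, 0.216), RR gives ψ = 0.363, H_out = 11.951 kJ/mol
  T = 325.2 K: K = (2.349, 0.198), RR gives ψ = 0.317, H_out = 9.797 kJ/mol
  T = 322.4 K: K = (2.284, 0.190), RR gives ψ = 0.292, H_out = 8.658 kJ/mol
  T = 321.0 K: K = (2.252, 0.186), RR gives ψ = 0.280, H_out = 8.071 kJ/mol
Linear interpolation between T = 321.0 (H_out = 8.071) and T = 322.4 (H_out = 8.658) on hF = 8.455 gives T ≈ 321.9 K, at which ψ = 0.29.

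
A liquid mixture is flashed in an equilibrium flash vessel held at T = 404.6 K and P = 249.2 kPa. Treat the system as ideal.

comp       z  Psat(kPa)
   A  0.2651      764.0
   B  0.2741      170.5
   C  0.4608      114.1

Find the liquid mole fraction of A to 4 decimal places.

x_A = 0.1823

Raoult's law: Kᵢ = Pᵢˢᵃᵗ/P = Pᵢˢᵃᵗ/249.2.
  K_A = 764.0/249.2 = 3.065811, K_B = 170.5/249.2 = 0.684189, K_C = 114.1/249.2 = 0.457865
Rachford–Rice: g(V/F) = Σ zᵢ(Kᵢ−1)/(1+V/F(Kᵢ−1)) = 0.
Check two-phase: ΣzᵢKᵢ = 1.2113 > 1 and Σzᵢ/Kᵢ = 1.4935 > 1, so g(0) = 0.2113 > 0 and g(1) = -0.4935 < 0.
Iterate (Newton) starting at V/F = 0.5:
  V/F = 0.5000: g = -0.17612, g' = -0.5672 → V/F = 0.1895
  V/F = 0.1895: g = 0.02309, g' = -0.7835 → V/F = 0.2190
  V/F = 0.2190: g = 0.00062, g' = -0.7423 → V/F = 0.2198
Converged at V/F = 0.2198.
Compositions from xᵢ = zᵢ/(1+V/F(Kᵢ−1)), yᵢ = Kᵢxᵢ:
  A: x = 0.1823, y = 0.5589
  B: x = 0.2945, y = 0.2015
  C: x = 0.5231, y = 0.2395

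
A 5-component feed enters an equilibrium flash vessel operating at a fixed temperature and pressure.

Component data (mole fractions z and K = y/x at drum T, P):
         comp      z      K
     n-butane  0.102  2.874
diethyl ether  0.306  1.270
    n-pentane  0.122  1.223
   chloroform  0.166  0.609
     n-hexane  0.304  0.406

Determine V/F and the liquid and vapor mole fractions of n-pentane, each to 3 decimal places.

V/F = 0.120, x_n-pentane = 0.119, y_n-pentane = 0.145

Material balance + equilibrium reduce to Σ zᵢ(Kᵢ−1)/(1+V/F(Kᵢ−1)) = 0.
Check two-phase: ΣzᵢKᵢ = 1.055 > 1 and Σzᵢ/Kᵢ = 1.398 > 1, so g(0) = 0.055 > 0 and g(1) = -0.398 < 0.
Iterate (Newton) starting at V/F = 0.5:
  V/F = 0.500: g = -0.1416, g' = -0.374 → V/F = 0.121
  V/F = 0.121: g = -0.0005, g' = -0.417 → V/F = 0.120
Converged at V/F = 0.120.
Compositions from xᵢ = zᵢ/(1+V/F(Kᵢ−1)), yᵢ = Kᵢxᵢ:
  n-butane: x = 0.083, y = 0.239
  diethyl ether: x = 0.296, y = 0.376
  n-pentane: x = 0.119, y = 0.145
  chloroform: x = 0.174, y = 0.106
  n-hexane: x = 0.327, y = 0.133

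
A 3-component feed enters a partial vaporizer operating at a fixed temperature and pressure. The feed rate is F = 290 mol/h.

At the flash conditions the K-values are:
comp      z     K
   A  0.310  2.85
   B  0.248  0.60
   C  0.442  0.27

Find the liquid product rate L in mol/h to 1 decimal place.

Material balance + equilibrium reduce to Σ zᵢ(Kᵢ−1)/(1+β(Kᵢ−1)) = 0.
Feasibility: ΣzᵢKᵢ = 1.152, Σzᵢ/Kᵢ = 2.159 — both > 1, two phases present.
Newton iteration, β⁰ = 0.5:
  β = 0.500: g = -0.3342, g' = -0.932 → β = 0.142
  β = 0.142: g = -0.0106, g' = -1.004 → β = 0.131
Converged at β = 0.131.
Then V = β·F = 0.1312·290 = 38.0 mol/h and L = F − V = 252.0 mol/h.

L = 252.0 mol/h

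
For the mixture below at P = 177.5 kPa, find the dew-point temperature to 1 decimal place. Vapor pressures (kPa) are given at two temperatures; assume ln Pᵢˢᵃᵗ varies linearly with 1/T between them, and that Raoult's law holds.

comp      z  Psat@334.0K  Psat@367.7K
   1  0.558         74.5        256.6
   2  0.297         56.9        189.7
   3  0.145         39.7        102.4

T = 364.9 K

Dew-point temperature: Σzᵢ·P/Pᵢˢᵃᵗ(T) = 1. Interpolate ln Pᵢˢᵃᵗ = aᵢ + bᵢ/T.
  T = 334.0 K: ΣzᵢP/Pᵢˢᵃᵗ = 2.9043
  T = 367.7 K: ΣzᵢP/Pᵢˢᵃᵗ = 0.9152
  T = 350.9 K: ΣzᵢP/Pᵢˢᵃᵗ = 1.5802
  T = 359.3 K: ΣzᵢP/Pᵢˢᵃᵗ = 1.1945
  T = 363.5 K: ΣzᵢP/Pᵢˢᵃᵗ = 1.0439
  T = 365.6 K: ΣzᵢP/Pᵢˢᵃᵗ = 0.9770
Interpolating between 363.5 K and 365.6 K gives T ≈ 364.9 K.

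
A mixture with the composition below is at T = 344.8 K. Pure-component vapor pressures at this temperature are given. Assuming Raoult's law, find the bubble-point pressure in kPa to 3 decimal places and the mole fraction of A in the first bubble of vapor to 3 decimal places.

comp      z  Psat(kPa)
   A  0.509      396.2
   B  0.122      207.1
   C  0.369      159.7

Pbub = 285.861 kPa, y_A = 0.705

At the bubble point ψ → 0, so ΣzᵢKᵢ = 1 with Kᵢ = Pᵢˢᵃᵗ/P ⇒ P = ΣzᵢPᵢˢᵃᵗ.
P = 0.509·396.2 + 0.122·207.1 + 0.369·159.7 = 285.861 kPa
yᵢ = zᵢPᵢˢᵃᵗ/P ⇒ y_A = 0.509·396.2/285.861 = 0.705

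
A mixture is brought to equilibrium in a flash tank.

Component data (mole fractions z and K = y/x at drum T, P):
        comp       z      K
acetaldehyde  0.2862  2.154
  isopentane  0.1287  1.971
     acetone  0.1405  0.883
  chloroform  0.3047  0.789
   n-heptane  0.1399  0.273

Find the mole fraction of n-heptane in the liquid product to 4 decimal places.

x_n-heptane = 0.2499

Let β = V/F and solve Σ zᵢ(Kᵢ−1)/(1+β(Kᵢ−1)) = 0.
Feasibility: ΣzᵢKᵢ = 1.2728, Σzᵢ/Kᵢ = 1.2559 — both > 1, two phases present.
Iterate (Newton) starting at β = 0.5:
  β = 0.5000: g = 0.04443, g' = -0.4099 → β = 0.6084
  β = 0.6084: g = -0.00123, g' = -0.4373 → β = 0.6056
Converged at β = 0.6056.
Compositions from xᵢ = zᵢ/(1+β(Kᵢ−1)), yᵢ = Kᵢxᵢ:
  acetaldehyde: x = 0.1685, y = 0.3629
  isopentane: x = 0.0810, y = 0.1597
  acetone: x = 0.1512, y = 0.1335
  chloroform: x = 0.3493, y = 0.2756
  n-heptane: x = 0.2499, y = 0.0682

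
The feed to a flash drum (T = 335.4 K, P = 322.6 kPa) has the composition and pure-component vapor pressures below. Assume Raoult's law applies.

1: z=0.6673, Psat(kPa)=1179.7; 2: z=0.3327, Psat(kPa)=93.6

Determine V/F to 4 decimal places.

Raoult's law: Kᵢ = Pᵢˢᵃᵗ/P = Pᵢˢᵃᵗ/322.6.
  K_1 = 1179.7/322.6 = 3.656851, K_2 = 93.6/322.6 = 0.290143
Material balance + equilibrium reduce to Σ zᵢ(Kᵢ−1)/(1+V/F(Kᵢ−1)) = 0.
g(0) = ΣzᵢKᵢ − 1 = 1.5367 and g(1) = 1 − Σzᵢ/Kᵢ = -0.3292, so a root lies in (0, 1).
Binary case is linear: z₁(K₁−1)(1+V/F(K₂−1)) + z₂(K₂−1)(1+V/F(K₁−1)) = 0
⇒ V/F = [z₁(K₁−1)+z₂(K₂−1)] / [−(K₁−1)(K₂−1)] = 1.53675/1.88599 = 0.8148

V/F = 0.8148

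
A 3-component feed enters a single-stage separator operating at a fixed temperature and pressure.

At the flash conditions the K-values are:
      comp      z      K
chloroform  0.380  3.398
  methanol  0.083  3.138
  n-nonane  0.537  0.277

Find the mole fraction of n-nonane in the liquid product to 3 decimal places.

Newton iteration, ψ⁰ = 0.36:
  ψ = 0.360: g = 0.0645, g' = -1.264 → ψ = 0.411
  ψ = 0.411: g = 0.0010, g' = -1.230 → ψ = 0.412
Converged at ψ = 0.412.
Compositions from xᵢ = zᵢ/(1+ψ(Kᵢ−1)), yᵢ = Kᵢxᵢ:
  chloroform: x = 0.191, y = 0.650
  methanol: x = 0.044, y = 0.139
  n-nonane: x = 0.765, y = 0.212

x_n-nonane = 0.765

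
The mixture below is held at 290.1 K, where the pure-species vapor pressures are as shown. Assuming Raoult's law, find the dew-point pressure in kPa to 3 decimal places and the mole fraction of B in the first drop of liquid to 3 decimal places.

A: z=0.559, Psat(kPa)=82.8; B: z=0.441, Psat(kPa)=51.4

At the dew point ψ → 1, so Σzᵢ/Kᵢ = 1 with Kᵢ = Pᵢˢᵃᵗ/P ⇒ 1/P = Σzᵢ/Pᵢˢᵃᵗ.
1/P = 0.559/82.8 + 0.441/51.4 = 0.015331 ⇒ P = 65.227 kPa
xᵢ = zᵢP/Pᵢˢᵃᵗ ⇒ x_B = 0.441·65.227/51.4 = 0.560

Pdew = 65.227 kPa, x_B = 0.560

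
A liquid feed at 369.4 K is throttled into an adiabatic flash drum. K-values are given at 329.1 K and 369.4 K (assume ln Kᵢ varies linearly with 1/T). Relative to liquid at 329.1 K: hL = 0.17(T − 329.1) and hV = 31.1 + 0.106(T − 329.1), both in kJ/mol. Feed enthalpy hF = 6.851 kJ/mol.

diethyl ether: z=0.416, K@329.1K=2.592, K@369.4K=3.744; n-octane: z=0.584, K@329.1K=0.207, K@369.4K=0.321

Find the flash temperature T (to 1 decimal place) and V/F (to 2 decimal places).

T = 334.1 K, V/F = 0.19

Adiabatic flash: solve Rachford–Rice at each trial T, then check hF = ψ·hV(T) + (1−ψ)·hL(T).
  T = 329.1 K: K = (2.592, 0.207), RR gives ψ = 0.158, H_out = 4.906 kJ/mol
  T = 369.4 K: K = (3.744, 0.321), RR gives ψ = 0.400, H_out = 18.255 kJ/mol
  T = 349.2 K: K = (3.147, 0.261), RR gives ψ = 0.291, H_out = 12.088 kJ/mol
  T = 339.1 K: K = (2.863, 0.233), RR gives ψ = 0.229, H_out = 8.673 kJ/mol
  T = 334.1 K: K = (2.726, 0.220), RR gives ψ = 0.195, H_out = 6.849 kJ/mol
  T = 336.6 K: K = (2.794, 0.226), RR gives ψ = 0.212, H_out = 7.774 kJ/mol
  T = 335.4 K: K = (2.761, 0.223), RR gives ψ = 0.204, H_out = 7.333 kJ/mol
Linear interpolation between T = 334.1 (H_out = 6.849) and T = 335.4 (H_out = 7.333) on hF = 6.851 gives T ≈ 334.1 K, at which ψ = 0.19.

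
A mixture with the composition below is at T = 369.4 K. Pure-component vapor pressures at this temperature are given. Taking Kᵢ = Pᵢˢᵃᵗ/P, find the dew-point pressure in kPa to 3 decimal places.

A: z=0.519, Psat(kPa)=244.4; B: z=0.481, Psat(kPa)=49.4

At the dew point ψ → 1, so Σzᵢ/Kᵢ = 1 with Kᵢ = Pᵢˢᵃᵗ/P ⇒ 1/P = Σzᵢ/Pᵢˢᵃᵗ.
1/P = 0.519/244.4 + 0.481/49.4 = 0.011860 ⇒ P = 84.314 kPa

Pdew = 84.314 kPa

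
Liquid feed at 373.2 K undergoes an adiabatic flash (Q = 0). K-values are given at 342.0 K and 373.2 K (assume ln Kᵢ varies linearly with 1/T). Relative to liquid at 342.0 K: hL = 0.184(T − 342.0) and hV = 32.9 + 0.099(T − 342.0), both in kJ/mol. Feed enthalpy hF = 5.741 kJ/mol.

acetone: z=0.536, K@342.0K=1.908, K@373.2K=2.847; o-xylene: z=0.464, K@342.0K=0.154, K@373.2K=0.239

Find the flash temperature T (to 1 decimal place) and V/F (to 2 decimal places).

Adiabatic flash: solve Rachford–Rice at each trial T, then check hF = ψ·hV(T) + (1−ψ)·hL(T).
  T = 342.0 K: K = (1.908, 0.154), RR gives ψ = 0.123, H_out = 4.032 kJ/mol
  T = 373.2 K: K = (2.847, 0.239), RR gives ψ = 0.453, H_out = 19.447 kJ/mol
  T = 357.6 K: K = (2.351, 0.194), RR gives ψ = 0.321, H_out = 13.016 kJ/mol
  T = 349.8 K: K = (2.123, 0.173), RR gives ψ = 0.235, H_out = 9.012 kJ/mol
  T = 345.9 K: K = (2.014, 0.163), RR gives ψ = 0.183, H_out = 6.678 kJ/mol
  T = 343.9 K: K = (1.959, 0.159), RR gives ψ = 0.153, H_out = 5.366 kJ/mol
Linear interpolation between T = 343.9 (H_out = 5.366) and T = 345.9 (H_out = 6.678) on hF = 5.741 gives T ≈ 344.5 K, at which ψ = 0.16.

T = 344.5 K, V/F = 0.16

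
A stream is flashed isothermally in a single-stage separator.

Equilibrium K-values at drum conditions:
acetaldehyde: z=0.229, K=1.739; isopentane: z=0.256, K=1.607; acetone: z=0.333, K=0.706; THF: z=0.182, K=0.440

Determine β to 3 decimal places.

β = 0.450

Let β = V/F and solve Σ zᵢ(Kᵢ−1)/(1+β(Kᵢ−1)) = 0.
Feasibility: ΣzᵢKᵢ = 1.125, Σzᵢ/Kᵢ = 1.176 — both > 1, two phases present.
Iterate (Newton) starting at β = 0.5:
  β = 0.500: g = -0.0135, g' = -0.272 → β = 0.450
Converged at β = 0.450.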